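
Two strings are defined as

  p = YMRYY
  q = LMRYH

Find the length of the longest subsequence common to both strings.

Pick M (p #2, q #2); then R (p #3, q #3); then Y (p #4, q #4); all 3 characters appear in both, in order, and the DP table's final entry dp[5][5] is also 3, so no common subsequence is longer.

3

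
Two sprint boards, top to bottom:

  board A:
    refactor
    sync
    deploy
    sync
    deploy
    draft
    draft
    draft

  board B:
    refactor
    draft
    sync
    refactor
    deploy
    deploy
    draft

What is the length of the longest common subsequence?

5

One common subsequence of length 5: refactor [1,1]; then sync [2,3]; then deploy [3,5]; then deploy [5,6]; then draft [8,7]. dp[8][7] = 5 confirms this is the maximum.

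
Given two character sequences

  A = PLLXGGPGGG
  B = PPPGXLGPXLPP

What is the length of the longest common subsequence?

Taking P at A[1]=B[3] → L at A[2]=B[6] → L at A[3]=B[10] → P at A[7]=B[12] gives a common subsequence of length 4. The LCS DP gives dp[10][12] = 4, so this is optimal.

4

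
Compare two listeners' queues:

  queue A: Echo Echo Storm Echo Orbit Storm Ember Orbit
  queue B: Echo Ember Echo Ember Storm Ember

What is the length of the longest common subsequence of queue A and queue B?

4

Pick Echo [1,1] → Echo [2,3] → Storm [6,5] → Ember [7,6]; all 4 songs appear in both, in order, and the DP table's final entry dp[8][6] is also 4, so no common subsequence is longer.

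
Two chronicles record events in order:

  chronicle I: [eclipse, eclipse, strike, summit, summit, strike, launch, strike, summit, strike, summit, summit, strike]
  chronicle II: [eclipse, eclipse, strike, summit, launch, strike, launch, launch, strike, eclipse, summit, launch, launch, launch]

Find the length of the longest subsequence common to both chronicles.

8

Match eclipse [1,1], then eclipse [2,2], then strike [3,3], then summit [4,4], then strike [6,6], then launch [7,8], then strike [8,9], then summit [9,11] — 8 events in the same relative order in both. dp[13][14] = 8 confirms this is the maximum.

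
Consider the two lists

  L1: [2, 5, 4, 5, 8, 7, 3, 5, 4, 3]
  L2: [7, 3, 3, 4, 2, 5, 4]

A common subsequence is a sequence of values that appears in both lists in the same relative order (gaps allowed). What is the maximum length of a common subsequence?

Match 7 [6,1] → 3 [7,3] → 5 [8,6] → 4 [9,7] — 4 values in the same relative order in both. dp[10][7] = 4 confirms this is the maximum.

4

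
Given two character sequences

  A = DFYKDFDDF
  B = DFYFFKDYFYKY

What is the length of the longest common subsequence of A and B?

Taking D (A #1, B #1) → F (A #2, B #2) → Y (A #3, B #3) → K (A #4, B #6) → D (A #5, B #7) → F (A #6, B #9) gives a common subsequence of length 6. The LCS DP gives dp[9][12] = 6, so this is optimal.

6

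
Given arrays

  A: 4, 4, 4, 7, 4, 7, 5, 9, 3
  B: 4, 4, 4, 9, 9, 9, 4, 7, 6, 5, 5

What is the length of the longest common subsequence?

Taking 4 (A #1, B #1), 4 (A #2, B #2), 4 (A #3, B #3), 4 (A #5, B #7), 7 (A #6, B #8), 5 (A #7, B #11) gives a common subsequence of length 6. The LCS DP gives dp[9][11] = 6, so this is optimal.

6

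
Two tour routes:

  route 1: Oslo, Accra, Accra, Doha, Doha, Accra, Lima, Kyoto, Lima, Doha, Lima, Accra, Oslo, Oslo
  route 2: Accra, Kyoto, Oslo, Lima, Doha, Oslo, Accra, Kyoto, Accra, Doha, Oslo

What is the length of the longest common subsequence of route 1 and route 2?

One common subsequence of length 6: Oslo (route 1 #1, route 2 #3), then Doha (route 1 #4, route 2 #5), then Accra (route 1 #6, route 2 #7), then Kyoto (route 1 #8, route 2 #8), then Doha (route 1 #10, route 2 #10), then Oslo (route 1 #14, route 2 #11). dp[14][11] = 6 confirms this is the maximum.

6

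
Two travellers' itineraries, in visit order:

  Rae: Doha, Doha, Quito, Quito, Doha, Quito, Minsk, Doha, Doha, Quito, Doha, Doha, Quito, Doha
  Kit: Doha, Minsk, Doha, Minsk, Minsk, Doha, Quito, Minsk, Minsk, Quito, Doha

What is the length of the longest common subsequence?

7

Match Doha at Rae[1]=Kit[1]; then Doha at Rae[2]=Kit[3]; then Doha at Rae[5]=Kit[6]; then Quito at Rae[6]=Kit[7]; then Minsk at Rae[7]=Kit[9]; then Quito at Rae[13]=Kit[10]; then Doha at Rae[14]=Kit[11] — 7 stops in the same relative order in both. Since dp[14][11] = 7, nothing longer is possible.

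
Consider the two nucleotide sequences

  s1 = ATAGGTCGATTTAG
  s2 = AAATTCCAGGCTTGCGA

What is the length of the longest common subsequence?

9

Match A (s1 #1, s2 #3) → T (s1 #2, s2 #5) → A (s1 #3, s2 #8) → G (s1 #4, s2 #9) → G (s1 #5, s2 #10) → T (s1 #6, s2 #13) → C (s1 #7, s2 #15) → G (s1 #8, s2 #16) → A (s1 #13, s2 #17) — 9 bases in the same relative order in both. dp[14][17] = 9 confirms this is the maximum.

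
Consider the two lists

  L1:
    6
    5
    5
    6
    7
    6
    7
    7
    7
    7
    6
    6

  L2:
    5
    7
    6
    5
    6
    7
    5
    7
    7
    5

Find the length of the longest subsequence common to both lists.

6

Pick 6 [1,3], 5 [3,4], 6 [4,5], 7 [5,6], 7 [7,8], 7 [8,9]; all 6 values appear in both, in order. Since dp[12][10] = 6, nothing longer is possible.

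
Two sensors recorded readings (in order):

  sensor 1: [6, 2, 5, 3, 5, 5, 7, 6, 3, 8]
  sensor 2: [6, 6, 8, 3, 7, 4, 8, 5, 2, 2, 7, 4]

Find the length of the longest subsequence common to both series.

4

One common subsequence of length 4: 6 (sensor 1 #1, sensor 2 #2), 3 (sensor 1 #4, sensor 2 #4), 5 (sensor 1 #5, sensor 2 #8), 7 (sensor 1 #7, sensor 2 #11). Since dp[10][12] = 4, nothing longer is possible.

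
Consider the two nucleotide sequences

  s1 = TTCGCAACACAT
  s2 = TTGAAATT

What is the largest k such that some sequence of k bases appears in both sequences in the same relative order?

7

Let dp[i][j] be the LCS length of the first i bases of s1 and the first j bases of s2. dp[i][j] = dp[i-1][j-1]+1 when the i-th and j-th bases match, else max(dp[i-1][j], dp[i][j-1]).
    ·  T  T  G  A  A  A  T  T
 ·  0  0  0  0  0  0  0  0  0
 T  0  1  1  1  1  1  1  1  1
 T  0  1  2  2  2  2  2  2  2
 C  0  1  2  2  2  2  2  2  2
 G  0  1  2  3  3  3  3  3  3
 C  0  1  2  3  3  3  3  3  3
 A  0  1  2  3  4  4  4  4  4
 A  0  1  2  3  4  5  5  5  5
 C  0  1  2  3  4  5  5  5  5
 A  0  1  2  3  4  5  6  6  6
 C  0  1  2  3  4  5  6  6  6
 A  0  1  2  3  4  5  6  6  6
 T  0  1  2  3  4  5  6  7  7
dp[12][8] = 7. One LCS (by backtracking along matches): TTGAAAT.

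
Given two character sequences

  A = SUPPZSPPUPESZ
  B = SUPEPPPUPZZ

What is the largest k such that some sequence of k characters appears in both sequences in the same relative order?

One common subsequence of length 9: S [1,1], then U [2,2], then P [3,3], then P [4,5], then P [7,6], then P [8,7], then U [9,8], then P [10,9], then Z [13,11]. The LCS DP gives dp[13][11] = 9, so this is optimal.

9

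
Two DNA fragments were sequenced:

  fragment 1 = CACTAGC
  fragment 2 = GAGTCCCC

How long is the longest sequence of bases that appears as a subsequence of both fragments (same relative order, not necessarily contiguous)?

3

Let dp[i][j] be the LCS length of the first i bases of fragment 1 and the first j bases of fragment 2. dp[i][j] = dp[i-1][j-1]+1 when the i-th and j-th bases match, else max(dp[i-1][j], dp[i][j-1]).
    ·  G  A  G  T  C  C  C  C
 ·  0  0  0  0  0  0  0  0  0
 C  0  0  0  0  0  1  1  1  1
 A  0  0  1  1  1  1  1  1  1
 C  0  0  1  1  1  2  2  2  2
 T  0  0  1  1  2  2  2  2  2
 A  0  0  1  1  2  2  2  2  2
 G  0  1  1  2  2  2  2  2  2
 C  0  1  1  2  2  3  3  3  3
dp[7][8] = 3. One LCS (by backtracking along matches): CCC.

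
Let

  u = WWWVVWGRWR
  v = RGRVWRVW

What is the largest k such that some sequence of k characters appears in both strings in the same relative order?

4

Let dp[i][j] be the LCS length of the first i characters of u and the first j characters of v. dp[i][j] = dp[i-1][j-1]+1 when the i-th and j-th characters match, else max(dp[i-1][j], dp[i][j-1]).
    ·  R  G  R  V  W  R  V  W
 ·  0  0  0  0  0  0  0  0  0
 W  0  0  0  0  0  1  1  1  1
 W  0  0  0  0  0  1  1  1  2
 W  0  0  0  0  0  1  1  1  2
 V  0  0  0  0  1  1  1  2  2
 V  0  0  0  0  1  1  1  2  2
 W  0  0  0  0  1  2  2  2  3
 G  0  0  1  1  1  2  2  2  3
 R  0  1  1  2  2  2  3  3  3
 W  0  1  1  2  2  3  3  3  4
 R  0  1  1  2  2  3  4  4  4
dp[10][8] = 4. One LCS (by backtracking along matches): VWRW.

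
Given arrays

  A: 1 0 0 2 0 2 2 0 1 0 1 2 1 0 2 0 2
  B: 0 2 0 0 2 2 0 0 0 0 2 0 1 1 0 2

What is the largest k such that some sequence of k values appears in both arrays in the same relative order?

11

Pick 0 [2,1], 0 [3,3], 0 [5,4], 2 [6,5], 2 [7,6], 0 [8,10], 0 [10,12], 1 [11,13], 1 [13,14], 0 [16,15], 2 [17,16]; all 11 values appear in both, in order. The LCS DP gives dp[17][16] = 11, so this is optimal.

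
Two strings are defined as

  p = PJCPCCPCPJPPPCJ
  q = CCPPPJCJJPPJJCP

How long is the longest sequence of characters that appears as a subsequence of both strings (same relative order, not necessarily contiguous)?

One common subsequence of length 8: P at p[1]=q[3], then P at p[4]=q[4], then P at p[7]=q[5], then C at p[8]=q[7], then J at p[10]=q[9], then P at p[11]=q[10], then P at p[12]=q[11], then P at p[13]=q[15], and the DP table's final entry dp[15][15] is also 8, so no common subsequence is longer.

8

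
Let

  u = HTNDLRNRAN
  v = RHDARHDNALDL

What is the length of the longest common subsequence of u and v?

5

Let dp[i][j] be the LCS length of the first i characters of u and the first j characters of v. dp[i][j] = dp[i-1][j-1]+1 when the i-th and j-th characters match, else max(dp[i-1][j], dp[i][j-1]).
    ·  R  H  D  A  R  H  D  N  A  L  D  L
 ·  0  0  0  0  0  0  0  0  0  0  0  0  0
 H  0  0  1  1  1  1  1  1  1  1  1  1  1
 T  0  0  1  1  1  1  1  1  1  1  1  1  1
 N  0  0  1  1  1  1  1  1  2  2  2  2  2
 D  0  0  1  2  2  2  2  2  2  2  2  3  3
 L  0  0  1  2  2  2  2  2  2  2  3  3  4
 R  0  1  1  2  2  3  3  3  3  3  3  3  4
 N  0  1  1  2  2  3  3  3  4  4  4  4  4
 R  0  1  1  2  2  3  3  3  4  4  4  4  4
 A  0  1  1  2  3  3  3  3  4  5  5  5  5
 N  0  1  1  2  3  3  3  3  4  5  5  5  5
dp[10][12] = 5. One LCS (by backtracking along matches): HDRNA.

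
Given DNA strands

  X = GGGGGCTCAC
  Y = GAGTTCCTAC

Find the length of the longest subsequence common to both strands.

6

Let dp[i][j] be the LCS length of the first i bases of X and the first j bases of Y. dp[i][j] = dp[i-1][j-1]+1 when the i-th and j-th bases match, else max(dp[i-1][j], dp[i][j-1]).
    ·  G  A  G  T  T  C  C  T  A  C
 ·  0  0  0  0  0  0  0  0  0  0  0
 G  0  1  1  1  1  1  1  1  1  1  1
 G  0  1  1  2  2  2  2  2  2  2  2
 G  0  1  1  2  2  2  2  2  2  2  2
 G  0  1  1  2  2  2  2  2  2  2  2
 G  0  1  1  2  2  2  2  2  2  2  2
 C  0  1  1  2  2  2  3  3  3  3  3
 T  0  1  1  2  3  3  3  3  4  4  4
 C  0  1  1  2  3  3  4  4  4  4  5
 A  0  1  2  2  3  3  4  4  4  5  5
 C  0  1  2  2  3  3  4  5  5  5  6
dp[10][10] = 6. One LCS (by backtracking along matches): GGCTAC.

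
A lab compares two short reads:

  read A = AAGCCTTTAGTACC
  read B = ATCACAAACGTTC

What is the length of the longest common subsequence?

Match A at read A[1]=read B[1], then A at read A[2]=read B[4], then C at read A[4]=read B[5], then C at read A[5]=read B[9], then T at read A[8]=read B[11], then T at read A[11]=read B[12], then C at read A[14]=read B[13] — 7 bases in the same relative order in both, and the DP table's final entry dp[14][13] is also 7, so no common subsequence is longer.

7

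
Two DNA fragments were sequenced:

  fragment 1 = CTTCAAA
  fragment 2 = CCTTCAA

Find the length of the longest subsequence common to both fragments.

6

Pick C [1,2], then T [2,3], then T [3,4], then C [4,5], then A [6,6], then A [7,7]; all 6 bases appear in both, in order. Since dp[7][7] = 6, nothing longer is possible.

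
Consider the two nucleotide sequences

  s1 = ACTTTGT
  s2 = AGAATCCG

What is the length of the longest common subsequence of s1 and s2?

Let dp[i][j] be the LCS length of the first i bases of s1 and the first j bases of s2. dp[i][j] = dp[i-1][j-1]+1 when the i-th and j-th bases match, else max(dp[i-1][j], dp[i][j-1]).
    ·  A  G  A  A  T  C  C  G
 ·  0  0  0  0  0  0  0  0  0
 A  0  1  1  1  1  1  1  1  1
 C  0  1  1  1  1  1  2  2  2
 T  0  1  1  1  1  2  2  2  2
 T  0  1  1  1  1  2  2  2  2
 T  0  1  1  1  1  2  2  2  2
 G  0  1  2  2  2  2  2  2  3
 T  0  1  2  2  2  3  3  3  3
dp[7][8] = 3. One LCS (by backtracking along matches): ACG.

3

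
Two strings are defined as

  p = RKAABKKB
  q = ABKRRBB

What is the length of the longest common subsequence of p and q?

4

Let dp[i][j] be the LCS length of the first i characters of p and the first j characters of q. dp[i][j] = dp[i-1][j-1]+1 when the i-th and j-th characters match, else max(dp[i-1][j], dp[i][j-1]).
    ·  A  B  K  R  R  B  B
 ·  0  0  0  0  0  0  0  0
 R  0  0  0  0  1  1  1  1
 K  0  0  0  1  1  1  1  1
 A  0  1  1  1  1  1  1  1
 A  0  1  1  1  1  1  1  1
 B  0  1  2  2  2  2  2  2
 K  0  1  2  3  3  3  3  3
 K  0  1  2  3  3  3  3  3
 B  0  1  2  3  3  3  4  4
dp[8][7] = 4. One LCS (by backtracking along matches): ABKB.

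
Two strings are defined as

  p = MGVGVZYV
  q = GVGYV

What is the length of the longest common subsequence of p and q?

Let dp[i][j] be the LCS length of the first i characters of p and the first j characters of q. dp[i][j] = dp[i-1][j-1]+1 when the i-th and j-th characters match, else max(dp[i-1][j], dp[i][j-1]).
    ·  G  V  G  Y  V
 ·  0  0  0  0  0  0
 M  0  0  0  0  0  0
 G  0  1  1  1  1  1
 V  0  1  2  2  2  2
 G  0  1  2  3  3  3
 V  0  1  2  3  3  4
 Z  0  1  2  3  3  4
 Y  0  1  2  3  4  4
 V  0  1  2  3  4  5
dp[8][5] = 5. One LCS (by backtracking along matches): GVGYV.

5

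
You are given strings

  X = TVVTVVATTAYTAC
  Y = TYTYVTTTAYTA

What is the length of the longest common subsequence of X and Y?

9

Pick T (X #1, Y #3) → V (X #3, Y #5) → T (X #4, Y #6) → T (X #8, Y #7) → T (X #9, Y #8) → A (X #10, Y #9) → Y (X #11, Y #10) → T (X #12, Y #11) → A (X #13, Y #12); all 9 characters appear in both, in order. dp[14][12] = 9 confirms this is the maximum.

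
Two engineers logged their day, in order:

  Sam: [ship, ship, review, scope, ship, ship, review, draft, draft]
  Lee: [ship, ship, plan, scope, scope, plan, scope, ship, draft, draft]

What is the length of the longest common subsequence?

6

Taking ship (Sam #1, Lee #1), then ship (Sam #2, Lee #2), then scope (Sam #4, Lee #7), then ship (Sam #6, Lee #8), then draft (Sam #8, Lee #9), then draft (Sam #9, Lee #10) gives a common subsequence of length 6. Since dp[9][10] = 6, nothing longer is possible.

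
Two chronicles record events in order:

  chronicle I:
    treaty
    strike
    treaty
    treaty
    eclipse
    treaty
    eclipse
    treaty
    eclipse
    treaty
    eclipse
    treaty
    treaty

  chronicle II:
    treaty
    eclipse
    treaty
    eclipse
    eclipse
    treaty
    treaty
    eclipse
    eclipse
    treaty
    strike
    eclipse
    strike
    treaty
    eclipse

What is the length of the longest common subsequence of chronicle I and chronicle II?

9

Match treaty at chronicle I[1]=chronicle II[3] → treaty at chronicle I[3]=chronicle II[6] → treaty at chronicle I[4]=chronicle II[7] → eclipse at chronicle I[5]=chronicle II[8] → eclipse at chronicle I[7]=chronicle II[9] → treaty at chronicle I[8]=chronicle II[10] → eclipse at chronicle I[9]=chronicle II[12] → treaty at chronicle I[10]=chronicle II[14] → eclipse at chronicle I[11]=chronicle II[15] — 9 events in the same relative order in both. Since dp[13][15] = 9, nothing longer is possible.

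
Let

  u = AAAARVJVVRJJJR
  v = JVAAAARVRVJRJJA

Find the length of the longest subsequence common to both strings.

Pick A (u #1, v #3); then A (u #2, v #4); then A (u #3, v #5); then A (u #4, v #6); then R (u #5, v #9); then V (u #6, v #10); then J (u #7, v #11); then R (u #10, v #12); then J (u #11, v #13); then J (u #12, v #14); all 10 characters appear in both, in order. Since dp[14][15] = 10, nothing longer is possible.

10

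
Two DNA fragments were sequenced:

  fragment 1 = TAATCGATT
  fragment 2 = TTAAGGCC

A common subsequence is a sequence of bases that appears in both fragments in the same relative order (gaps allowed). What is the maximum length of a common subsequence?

One common subsequence of length 4: T at fragment 1[1]=fragment 2[2]; then A at fragment 1[2]=fragment 2[3]; then A at fragment 1[3]=fragment 2[4]; then C at fragment 1[5]=fragment 2[8]. Since dp[9][8] = 4, nothing longer is possible.

4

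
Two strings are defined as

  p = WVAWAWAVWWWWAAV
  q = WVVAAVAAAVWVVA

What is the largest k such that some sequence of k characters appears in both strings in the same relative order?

Pick W (p #1, q #1), V (p #2, q #6), A (p #3, q #7), A (p #5, q #8), A (p #7, q #9), V (p #8, q #10), W (p #9, q #11), A (p #14, q #14); all 8 characters appear in both, in order. The LCS DP gives dp[15][14] = 8, so this is optimal.

8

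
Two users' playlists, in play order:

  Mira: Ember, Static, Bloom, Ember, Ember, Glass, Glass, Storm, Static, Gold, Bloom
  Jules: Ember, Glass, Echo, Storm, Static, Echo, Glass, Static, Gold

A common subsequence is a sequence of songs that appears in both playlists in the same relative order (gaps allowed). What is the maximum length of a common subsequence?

5

Taking Ember [1,1] → Static [2,5] → Glass [7,7] → Static [9,8] → Gold [10,9] gives a common subsequence of length 5, and the DP table's final entry dp[11][9] is also 5, so no common subsequence is longer.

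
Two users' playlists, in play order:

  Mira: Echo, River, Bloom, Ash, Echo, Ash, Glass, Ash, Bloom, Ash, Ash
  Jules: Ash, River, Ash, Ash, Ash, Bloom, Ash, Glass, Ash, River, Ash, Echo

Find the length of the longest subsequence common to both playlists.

7

Match River (Mira #2, Jules #2); then Ash (Mira #4, Jules #3); then Ash (Mira #6, Jules #4); then Ash (Mira #8, Jules #5); then Bloom (Mira #9, Jules #6); then Ash (Mira #10, Jules #9); then Ash (Mira #11, Jules #11) — 7 songs in the same relative order in both. Since dp[11][12] = 7, nothing longer is possible.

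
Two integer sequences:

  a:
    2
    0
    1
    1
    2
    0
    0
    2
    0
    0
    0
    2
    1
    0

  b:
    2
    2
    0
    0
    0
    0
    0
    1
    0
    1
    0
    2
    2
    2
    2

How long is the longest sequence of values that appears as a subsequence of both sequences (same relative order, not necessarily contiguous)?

Pick 2 at a[1]=b[2] → 0 at a[2]=b[3] → 0 at a[6]=b[4] → 0 at a[7]=b[5] → 0 at a[9]=b[6] → 0 at a[10]=b[7] → 0 at a[11]=b[9] → 1 at a[13]=b[10] → 0 at a[14]=b[11]; all 9 values appear in both, in order. The LCS DP gives dp[14][15] = 9, so this is optimal.

9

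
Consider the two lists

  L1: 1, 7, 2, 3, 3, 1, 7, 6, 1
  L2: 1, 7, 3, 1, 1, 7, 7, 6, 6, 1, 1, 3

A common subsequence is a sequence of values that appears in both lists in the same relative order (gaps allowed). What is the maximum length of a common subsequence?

7

Taking 1 at L1[1]=L2[1]; then 7 at L1[2]=L2[2]; then 3 at L1[4]=L2[3]; then 1 at L1[6]=L2[5]; then 7 at L1[7]=L2[7]; then 6 at L1[8]=L2[9]; then 1 at L1[9]=L2[11] gives a common subsequence of length 7. Since dp[9][12] = 7, nothing longer is possible.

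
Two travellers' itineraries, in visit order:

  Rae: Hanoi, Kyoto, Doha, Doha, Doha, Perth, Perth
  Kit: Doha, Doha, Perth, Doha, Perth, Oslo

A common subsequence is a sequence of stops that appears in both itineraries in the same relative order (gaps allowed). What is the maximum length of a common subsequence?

4

Match Doha at Rae[3]=Kit[1]; then Doha at Rae[4]=Kit[2]; then Doha at Rae[5]=Kit[4]; then Perth at Rae[6]=Kit[5] — 4 stops in the same relative order in both. Since dp[7][6] = 4, nothing longer is possible.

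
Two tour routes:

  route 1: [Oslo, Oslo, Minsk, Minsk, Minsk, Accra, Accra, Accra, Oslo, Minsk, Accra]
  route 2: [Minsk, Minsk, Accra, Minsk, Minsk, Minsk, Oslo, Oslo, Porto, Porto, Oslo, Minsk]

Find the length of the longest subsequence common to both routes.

5

Taking Minsk [3,4] → Minsk [4,5] → Minsk [5,6] → Oslo [9,11] → Minsk [10,12] gives a common subsequence of length 5, and the DP table's final entry dp[11][12] is also 5, so no common subsequence is longer.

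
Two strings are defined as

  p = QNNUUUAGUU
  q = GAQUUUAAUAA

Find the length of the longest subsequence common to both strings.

6

Let dp[i][j] be the LCS length of the first i characters of p and the first j characters of q. dp[i][j] = dp[i-1][j-1]+1 when the i-th and j-th characters match, else max(dp[i-1][j], dp[i][j-1]).
    ·  G  A  Q  U  U  U  A  A  U  A  A
 ·  0  0  0  0  0  0  0  0  0  0  0  0
 Q  0  0  0  1  1  1  1  1  1  1  1  1
 N  0  0  0  1  1  1  1  1  1  1  1  1
 N  0  0  0  1  1  1  1  1  1  1  1  1
 U  0  0  0  1  2  2  2  2  2  2  2  2
 U  0  0  0  1  2  3  3  3  3  3  3  3
 U  0  0  0  1  2  3  4  4  4  4  4  4
 A  0  0  1  1  2  3  4  5  5  5  5  5
 G  0  1  1  1  2  3  4  5  5  5  5  5
 U  0  1  1  1  2  3  4  5  5  6  6  6
 U  0  1  1  1  2  3  4  5  5  6  6  6
dp[10][11] = 6. One LCS (by backtracking along matches): QUUUAU.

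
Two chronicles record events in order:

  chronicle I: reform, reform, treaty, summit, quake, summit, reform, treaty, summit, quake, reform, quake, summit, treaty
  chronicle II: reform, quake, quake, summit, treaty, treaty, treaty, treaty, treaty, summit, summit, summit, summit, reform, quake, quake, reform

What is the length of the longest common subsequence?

Match reform at chronicle I[1]=chronicle II[1], then treaty at chronicle I[3]=chronicle II[9], then summit at chronicle I[4]=chronicle II[12], then summit at chronicle I[6]=chronicle II[13], then reform at chronicle I[7]=chronicle II[14], then quake at chronicle I[10]=chronicle II[16], then reform at chronicle I[11]=chronicle II[17] — 7 events in the same relative order in both. Since dp[14][17] = 7, nothing longer is possible.

7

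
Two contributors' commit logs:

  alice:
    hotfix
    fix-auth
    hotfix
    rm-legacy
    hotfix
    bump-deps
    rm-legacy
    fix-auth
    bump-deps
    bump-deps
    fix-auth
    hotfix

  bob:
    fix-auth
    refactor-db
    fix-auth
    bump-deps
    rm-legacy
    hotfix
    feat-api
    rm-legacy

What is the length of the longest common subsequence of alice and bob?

One common subsequence of length 4: fix-auth (alice #2, bob #3); then rm-legacy (alice #4, bob #5); then hotfix (alice #5, bob #6); then rm-legacy (alice #7, bob #8). dp[12][8] = 4 confirms this is the maximum.

4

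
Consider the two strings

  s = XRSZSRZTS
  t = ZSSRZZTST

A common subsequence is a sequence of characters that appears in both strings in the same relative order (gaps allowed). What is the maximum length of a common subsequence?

Taking S [3,2], S [5,3], R [6,4], Z [7,6], T [8,7], S [9,8] gives a common subsequence of length 6. The LCS DP gives dp[9][9] = 6, so this is optimal.

6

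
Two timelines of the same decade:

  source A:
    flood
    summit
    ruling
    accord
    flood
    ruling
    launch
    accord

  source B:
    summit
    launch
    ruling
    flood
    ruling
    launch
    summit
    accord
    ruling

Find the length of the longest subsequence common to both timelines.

One common subsequence of length 6: summit [2,1], then ruling [3,3], then flood [5,4], then ruling [6,5], then launch [7,6], then accord [8,8], and the DP table's final entry dp[8][9] is also 6, so no common subsequence is longer.

6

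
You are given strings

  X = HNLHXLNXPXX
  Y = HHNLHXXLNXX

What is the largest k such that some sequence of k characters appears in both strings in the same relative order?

Let dp[i][j] be the LCS length of the first i characters of X and the first j characters of Y. dp[i][j] = dp[i-1][j-1]+1 when the i-th and j-th characters match, else max(dp[i-1][j], dp[i][j-1]).
    ·  H  H  N  L  H  X  X  L  N  X  X
 ·  0  0  0  0  0  0  0  0  0  0  0  0
 H  0  1  1  1  1  1  1  1  1  1  1  1
 N  0  1  1  2  2  2  2  2  2  2  2  2
 L  0  1  1  2  3  3  3  3  3  3  3  3
 H  0  1  2  2  3  4  4  4  4  4  4  4
 X  0  1  2  2  3  4  5  5  5  5  5  5
 L  0  1  2  2  3  4  5  5  6  6  6  6
 N  0  1  2  3  3  4  5  5  6  7  7  7
 X  0  1  2  3  3  4  5  6  6  7  8  8
 P  0  1  2  3  3  4  5  6  6  7  8  8
 X  0  1  2  3  3  4  5  6  6  7  8  9
 X  0  1  2  3  3  4  5  6  6  7  8  9
dp[11][11] = 9. One LCS (by backtracking along matches): HNLHXLNXX.

9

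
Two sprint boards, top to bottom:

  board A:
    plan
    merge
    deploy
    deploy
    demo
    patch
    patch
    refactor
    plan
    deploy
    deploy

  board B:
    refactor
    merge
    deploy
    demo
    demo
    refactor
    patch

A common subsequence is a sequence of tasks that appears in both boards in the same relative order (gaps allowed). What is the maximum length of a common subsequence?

4

One common subsequence of length 4: merge [2,2] → deploy [3,3] → demo [5,5] → patch [7,7]. The LCS DP gives dp[11][7] = 4, so this is optimal.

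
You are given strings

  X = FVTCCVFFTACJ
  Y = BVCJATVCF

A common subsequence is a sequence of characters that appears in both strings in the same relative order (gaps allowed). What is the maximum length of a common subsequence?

Pick V at X[2]=Y[2], T at X[3]=Y[6], C at X[5]=Y[8], F at X[8]=Y[9]; all 4 characters appear in both, in order. Since dp[12][9] = 4, nothing longer is possible.

4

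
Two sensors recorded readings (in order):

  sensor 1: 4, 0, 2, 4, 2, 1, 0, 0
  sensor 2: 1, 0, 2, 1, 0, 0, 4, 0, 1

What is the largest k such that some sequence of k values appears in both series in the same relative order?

5

Let dp[i][j] be the LCS length of the first i values of sensor 1 and the first j values of sensor 2. dp[i][j] = dp[i-1][j-1]+1 when the i-th and j-th values match, else max(dp[i-1][j], dp[i][j-1]).
    ·  1  0  2  1  0  0  4  0  1
 ·  0  0  0  0  0  0  0  0  0  0
 4  0  0  0  0  0  0  0  1  1  1
 0  0  0  1  1  1  1  1  1  2  2
 2  0  0  1  2  2  2  2  2  2  2
 4  0  0  1  2  2  2  2  3  3  3
 2  0  0  1  2  2  2  2  3  3  3
 1  0  1  1  2  3  3  3  3  3  4
 0  0  1  2  2  3  4  4  4  4  4
 0  0  1  2  2  3  4  5  5  5  5
dp[8][9] = 5. One LCS (by backtracking along matches): 0, 2, 1, 0, 0.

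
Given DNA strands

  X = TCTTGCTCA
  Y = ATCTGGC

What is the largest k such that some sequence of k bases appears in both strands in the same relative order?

5

Let dp[i][j] be the LCS length of the first i bases of X and the first j bases of Y. dp[i][j] = dp[i-1][j-1]+1 when the i-th and j-th bases match, else max(dp[i-1][j], dp[i][j-1]).
    ·  A  T  C  T  G  G  C
 ·  0  0  0  0  0  0  0  0
 T  0  0  1  1  1  1  1  1
 C  0  0  1  2  2  2  2  2
 T  0  0  1  2  3  3  3  3
 T  0  0  1  2  3  3  3  3
 G  0  0  1  2  3  4  4  4
 C  0  0  1  2  3  4  4  5
 T  0  0  1  2  3  4  4  5
 C  0  0  1  2  3  4  4  5
 A  0  1  1  2  3  4  4  5
dp[9][7] = 5. One LCS (by backtracking along matches): TCTGC.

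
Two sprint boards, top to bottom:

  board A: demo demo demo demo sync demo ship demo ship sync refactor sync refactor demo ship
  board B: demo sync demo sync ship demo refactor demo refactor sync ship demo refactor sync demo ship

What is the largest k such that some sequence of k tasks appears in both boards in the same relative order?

11

Taking demo (board A #1, board B #1) → demo (board A #2, board B #3) → demo (board A #3, board B #6) → demo (board A #4, board B #8) → sync (board A #5, board B #10) → ship (board A #7, board B #11) → demo (board A #8, board B #12) → refactor (board A #11, board B #13) → sync (board A #12, board B #14) → demo (board A #14, board B #15) → ship (board A #15, board B #16) gives a common subsequence of length 11, and the DP table's final entry dp[15][16] is also 11, so no common subsequence is longer.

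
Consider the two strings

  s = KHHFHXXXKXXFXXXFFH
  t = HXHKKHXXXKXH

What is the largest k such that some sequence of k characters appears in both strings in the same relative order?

9

Match H (s #2, t #1), then H (s #3, t #3), then H (s #5, t #6), then X (s #6, t #7), then X (s #7, t #8), then X (s #8, t #9), then K (s #9, t #10), then X (s #15, t #11), then H (s #18, t #12) — 9 characters in the same relative order in both. dp[18][12] = 9 confirms this is the maximum.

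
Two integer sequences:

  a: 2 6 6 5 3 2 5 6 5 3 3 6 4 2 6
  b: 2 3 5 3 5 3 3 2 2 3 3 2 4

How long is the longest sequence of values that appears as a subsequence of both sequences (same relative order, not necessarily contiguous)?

7

Match 2 [1,1]; then 5 [4,5]; then 3 [5,7]; then 2 [6,9]; then 3 [10,10]; then 3 [11,11]; then 4 [13,13] — 7 values in the same relative order in both. The LCS DP gives dp[15][13] = 7, so this is optimal.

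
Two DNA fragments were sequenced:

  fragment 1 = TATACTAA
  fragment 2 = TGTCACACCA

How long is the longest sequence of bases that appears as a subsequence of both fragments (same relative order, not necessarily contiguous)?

6

Taking T at fragment 1[1]=fragment 2[1]; then T at fragment 1[3]=fragment 2[3]; then A at fragment 1[4]=fragment 2[5]; then C at fragment 1[5]=fragment 2[6]; then A at fragment 1[7]=fragment 2[7]; then A at fragment 1[8]=fragment 2[10] gives a common subsequence of length 6. Since dp[8][10] = 6, nothing longer is possible.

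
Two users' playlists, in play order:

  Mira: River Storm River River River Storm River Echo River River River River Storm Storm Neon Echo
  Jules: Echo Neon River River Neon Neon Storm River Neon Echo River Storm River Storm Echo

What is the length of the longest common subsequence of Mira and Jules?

Taking River at Mira[1]=Jules[3], River at Mira[3]=Jules[4], Storm at Mira[6]=Jules[7], River at Mira[7]=Jules[8], Echo at Mira[8]=Jules[10], River at Mira[9]=Jules[11], River at Mira[12]=Jules[13], Storm at Mira[14]=Jules[14], Echo at Mira[16]=Jules[15] gives a common subsequence of length 9. dp[16][15] = 9 confirms this is the maximum.

9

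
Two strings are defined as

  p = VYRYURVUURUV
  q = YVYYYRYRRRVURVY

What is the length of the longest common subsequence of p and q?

9

Match V (p #1, q #2), Y (p #2, q #5), R (p #3, q #6), Y (p #4, q #7), R (p #6, q #10), V (p #7, q #11), U (p #9, q #12), R (p #10, q #13), V (p #12, q #14) — 9 characters in the same relative order in both, and the DP table's final entry dp[12][15] is also 9, so no common subsequence is longer.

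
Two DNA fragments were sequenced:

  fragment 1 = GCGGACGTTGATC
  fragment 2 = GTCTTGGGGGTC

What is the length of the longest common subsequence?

8

Pick G [1,1], then C [2,3], then G [3,7], then G [4,8], then G [7,9], then G [10,10], then T [12,11], then C [13,12]; all 8 bases appear in both, in order. The LCS DP gives dp[13][12] = 8, so this is optimal.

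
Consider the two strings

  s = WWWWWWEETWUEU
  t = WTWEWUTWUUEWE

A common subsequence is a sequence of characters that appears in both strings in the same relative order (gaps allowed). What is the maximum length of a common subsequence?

Pick W [1,1], W [2,3], W [3,5], W [4,8], E [8,11], W [10,12], E [12,13]; all 7 characters appear in both, in order. The LCS DP gives dp[13][13] = 7, so this is optimal.

7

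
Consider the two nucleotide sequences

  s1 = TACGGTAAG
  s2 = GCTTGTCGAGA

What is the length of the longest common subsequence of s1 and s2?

Let dp[i][j] be the LCS length of the first i bases of s1 and the first j bases of s2. dp[i][j] = dp[i-1][j-1]+1 when the i-th and j-th bases match, else max(dp[i-1][j], dp[i][j-1]).
    ·  G  C  T  T  G  T  C  G  A  G  A
 ·  0  0  0  0  0  0  0  0  0  0  0  0
 T  0  0  0  1  1  1  1  1  1  1  1  1
 A  0  0  0  1  1  1  1  1  1  2  2  2
 C  0  0  1  1  1  1  1  2  2  2  2  2
 G  0  1  1  1  1  2  2  2  3  3  3  3
 G  0  1  1  1  1  2  2  2  3  3  4  4
 T  0  1  1  2  2  2  3  3  3  3  4  4
 A  0  1  1  2  2  2  3  3  3  4  4  5
 A  0  1  1  2  2  2  3  3  3  4  4  5
 G  0  1  1  2  2  3  3  3  4  4  5  5
dp[9][11] = 5. One LCS (by backtracking along matches): TCGGA.

5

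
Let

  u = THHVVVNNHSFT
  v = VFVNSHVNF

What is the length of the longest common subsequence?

5

Let dp[i][j] be the LCS length of the first i characters of u and the first j characters of v. dp[i][j] = dp[i-1][j-1]+1 when the i-th and j-th characters match, else max(dp[i-1][j], dp[i][j-1]).
    ·  V  F  V  N  S  H  V  N  F
 ·  0  0  0  0  0  0  0  0  0  0
 T  0  0  0  0  0  0  0  0  0  0
 H  0  0  0  0  0  0  1  1  1  1
 H  0  0  0  0  0  0  1  1  1  1
 V  0  1  1  1  1  1  1  2  2  2
 V  0  1  1  2  2  2  2  2  2  2
 V  0  1  1  2  2  2  2  3  3  3
 N  0  1  1  2  3  3  3  3  4  4
 N  0  1  1  2  3  3  3  3  4  4
 H  0  1  1  2  3  3  4  4  4  4
 S  0  1  1  2  3  4  4  4  4  4
 F  0  1  2  2  3  4  4  4  4  5
 T  0  1  2  2  3  4  4  4  4  5
dp[12][9] = 5. One LCS (by backtracking along matches): VVVNF.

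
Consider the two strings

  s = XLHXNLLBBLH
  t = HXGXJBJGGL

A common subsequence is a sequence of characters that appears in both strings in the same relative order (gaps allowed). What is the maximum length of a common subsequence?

Pick X (s #1, t #2) → X (s #4, t #4) → B (s #8, t #6) → L (s #10, t #10); all 4 characters appear in both, in order. dp[11][10] = 4 confirms this is the maximum.

4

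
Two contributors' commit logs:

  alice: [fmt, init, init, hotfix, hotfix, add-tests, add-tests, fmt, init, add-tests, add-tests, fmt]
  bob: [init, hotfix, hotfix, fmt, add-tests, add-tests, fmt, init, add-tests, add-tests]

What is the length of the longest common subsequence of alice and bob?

Taking init at alice[3]=bob[1] → hotfix at alice[4]=bob[2] → hotfix at alice[5]=bob[3] → add-tests at alice[6]=bob[5] → add-tests at alice[7]=bob[6] → fmt at alice[8]=bob[7] → init at alice[9]=bob[8] → add-tests at alice[10]=bob[9] → add-tests at alice[11]=bob[10] gives a common subsequence of length 9. The LCS DP gives dp[12][10] = 9, so this is optimal.

9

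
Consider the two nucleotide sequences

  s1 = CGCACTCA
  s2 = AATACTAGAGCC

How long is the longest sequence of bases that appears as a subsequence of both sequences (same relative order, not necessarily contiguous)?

5

Let dp[i][j] be the LCS length of the first i bases of s1 and the first j bases of s2. dp[i][j] = dp[i-1][j-1]+1 when the i-th and j-th bases match, else max(dp[i-1][j], dp[i][j-1]).
    ·  A  A  T  A  C  T  A  G  A  G  C  C
 ·  0  0  0  0  0  0  0  0  0  0  0  0  0
 C  0  0  0  0  0  1  1  1  1  1  1  1  1
 G  0  0  0  0  0  1  1  1  2  2  2  2  2
 C  0  0  0  0  0  1  1  1  2  2  2  3  3
 A  0  1  1  1  1  1  1  2  2  3  3  3  3
 C  0  1  1  1  1  2  2  2  2  3  3  4  4
 T  0  1  1  2  2  2  3  3  3  3  3  4  4
 C  0  1  1  2  2  3  3  3  3  3  3  4  5
 A  0  1  2  2  3  3  3  4  4  4  4  4  5
dp[8][12] = 5. One LCS (by backtracking along matches): CGACC.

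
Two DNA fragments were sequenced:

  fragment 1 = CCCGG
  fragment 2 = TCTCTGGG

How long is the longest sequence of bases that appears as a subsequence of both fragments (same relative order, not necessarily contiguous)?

Let dp[i][j] be the LCS length of the first i bases of fragment 1 and the first j bases of fragment 2. dp[i][j] = dp[i-1][j-1]+1 when the i-th and j-th bases match, else max(dp[i-1][j], dp[i][j-1]).
    ·  T  C  T  C  T  G  G  G
 ·  0  0  0  0  0  0  0  0  0
 C  0  0  1  1  1  1  1  1  1
 C  0  0  1  1  2  2  2  2  2
 C  0  0  1  1  2  2  2  2  2
 G  0  0  1  1  2  2  3  3  3
 G  0  0  1  1  2  2  3  4  4
dp[5][8] = 4. One LCS (by backtracking along matches): CCGG.

4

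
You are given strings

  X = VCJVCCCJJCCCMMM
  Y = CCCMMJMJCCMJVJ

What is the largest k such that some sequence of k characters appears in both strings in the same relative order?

One common subsequence of length 8: C at X[2]=Y[1]; then C at X[5]=Y[2]; then C at X[6]=Y[3]; then J at X[8]=Y[6]; then J at X[9]=Y[8]; then C at X[11]=Y[9]; then C at X[12]=Y[10]; then M at X[13]=Y[11]. dp[15][14] = 8 confirms this is the maximum.

8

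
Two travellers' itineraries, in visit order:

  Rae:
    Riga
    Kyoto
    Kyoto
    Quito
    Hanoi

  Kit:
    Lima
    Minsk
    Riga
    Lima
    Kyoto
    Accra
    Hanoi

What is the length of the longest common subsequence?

Taking Riga [1,3] → Kyoto [2,5] → Hanoi [5,7] gives a common subsequence of length 3. Since dp[5][7] = 3, nothing longer is possible.

3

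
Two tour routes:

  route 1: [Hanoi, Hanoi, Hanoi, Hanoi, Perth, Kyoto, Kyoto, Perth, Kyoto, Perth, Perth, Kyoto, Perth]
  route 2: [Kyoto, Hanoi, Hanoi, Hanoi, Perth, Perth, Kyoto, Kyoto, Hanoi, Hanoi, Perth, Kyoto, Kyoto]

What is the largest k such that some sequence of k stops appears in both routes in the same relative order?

9

Match Hanoi (route 1 #1, route 2 #2) → Hanoi (route 1 #2, route 2 #3) → Hanoi (route 1 #3, route 2 #4) → Perth (route 1 #5, route 2 #6) → Kyoto (route 1 #6, route 2 #7) → Kyoto (route 1 #7, route 2 #8) → Perth (route 1 #8, route 2 #11) → Kyoto (route 1 #9, route 2 #12) → Kyoto (route 1 #12, route 2 #13) — 9 stops in the same relative order in both, and the DP table's final entry dp[13][13] is also 9, so no common subsequence is longer.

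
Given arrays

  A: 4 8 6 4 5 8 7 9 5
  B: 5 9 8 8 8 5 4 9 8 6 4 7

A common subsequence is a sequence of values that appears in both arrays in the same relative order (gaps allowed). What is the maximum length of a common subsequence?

5

Let dp[i][j] be the LCS length of the first i values of A and the first j values of B. dp[i][j] = dp[i-1][j-1]+1 when the i-th and j-th values match, else max(dp[i-1][j], dp[i][j-1]).
    ·  5  9  8  8  8  5  4  9  8  6  4  7
 ·  0  0  0  0  0  0  0  0  0  0  0  0  0
 4  0  0  0  0  0  0  0  1  1  1  1  1  1
 8  0  0  0  1  1  1  1  1  1  2  2  2  2
 6  0  0  0  1  1  1  1  1  1  2  3  3  3
 4  0  0  0  1  1  1  1  2  2  2  3  4  4
 5  0  1  1  1  1  1  2  2  2  2  3  4  4
 8  0  1  1  2  2  2  2  2  2  3  3  4  4
 7  0  1  1  2  2  2  2  2  2  3  3  4  5
 9  0  1  2  2  2  2  2  2  3  3  3  4  5
 5  0  1  2  2  2  2  3  3  3  3  3  4  5
dp[9][12] = 5. One LCS (by backtracking along matches): 4, 8, 6, 4, 7.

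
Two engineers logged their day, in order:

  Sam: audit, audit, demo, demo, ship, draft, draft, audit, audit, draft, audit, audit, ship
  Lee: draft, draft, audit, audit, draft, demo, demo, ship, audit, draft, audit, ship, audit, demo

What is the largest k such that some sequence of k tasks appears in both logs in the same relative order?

Pick audit [1,3], then audit [2,4], then demo [3,6], then demo [4,7], then ship [5,8], then audit [9,9], then draft [10,10], then audit [11,11], then audit [12,13]; all 9 tasks appear in both, in order. The LCS DP gives dp[13][14] = 9, so this is optimal.

9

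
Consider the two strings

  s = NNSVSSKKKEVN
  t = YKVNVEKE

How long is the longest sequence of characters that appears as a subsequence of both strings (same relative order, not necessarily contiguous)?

4

Let dp[i][j] be the LCS length of the first i characters of s and the first j characters of t. dp[i][j] = dp[i-1][j-1]+1 when the i-th and j-th characters match, else max(dp[i-1][j], dp[i][j-1]).
    ·  Y  K  V  N  V  E  K  E
 ·  0  0  0  0  0  0  0  0  0
 N  0  0  0  0  1  1  1  1  1
 N  0  0  0  0  1  1  1  1  1
 S  0  0  0  0  1  1  1  1  1
 V  0  0  0  1  1  2  2  2  2
 S  0  0  0  1  1  2  2  2  2
 S  0  0  0  1  1  2  2  2  2
 K  0  0  1  1  1  2  2  3  3
 K  0  0  1  1  1  2  2  3  3
 K  0  0  1  1  1  2  2  3  3
 E  0  0  1  1  1  2  3  3  4
 V  0  0  1  2  2  2  3  3  4
 N  0  0  1  2  3  3  3  3  4
dp[12][8] = 4. One LCS (by backtracking along matches): NVKE.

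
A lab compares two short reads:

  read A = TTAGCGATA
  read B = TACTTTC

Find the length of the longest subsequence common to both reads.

4

Let dp[i][j] be the LCS length of the first i bases of read A and the first j bases of read B. dp[i][j] = dp[i-1][j-1]+1 when the i-th and j-th bases match, else max(dp[i-1][j], dp[i][j-1]).
    ·  T  A  C  T  T  T  C
 ·  0  0  0  0  0  0  0  0
 T  0  1  1  1  1  1  1  1
 T  0  1  1  1  2  2  2  2
 A  0  1  2  2  2  2  2  2
 G  0  1  2  2  2  2  2  2
 C  0  1  2  3  3  3  3  3
 G  0  1  2  3  3  3  3  3
 A  0  1  2  3  3  3  3  3
 T  0  1  2  3  4  4  4  4
 A  0  1  2  3  4  4  4  4
dp[9][7] = 4. One LCS (by backtracking along matches): TACT.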